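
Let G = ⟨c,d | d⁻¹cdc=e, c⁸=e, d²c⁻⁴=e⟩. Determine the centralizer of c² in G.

⟨c²⟩ ⊆ C_G(c²) since powers of c² commute with c²; so |C_G(c²)| ≥ |⟨c²⟩| = 4.
By orbit–stabilizer, |C_G(c²)| = |G| / |conj. class of c²| = 16 / 2 = 8.
The 8 elements commuting with c² are {e, c, c², c³, c⁴, c⁵, c⁶, c⁷}.

Answer: {e, c, c², c³, c⁴, c⁵, c⁶, c⁷}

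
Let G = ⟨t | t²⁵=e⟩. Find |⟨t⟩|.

|⟨t⟩| equals the order of t. Compute successive powers until reaching e:
  t¹ = t, t² = t², t³ = t³, t⁴ = t⁴, t⁵ = t⁵, t⁶ = t⁶, t⁷ = t⁷, t⁸ = t⁸, t⁹ = t⁹, t¹⁰ = t¹⁰, t¹¹ = t¹¹, t¹² = t¹², t¹³ = t¹³, t¹⁴ = t¹⁴, t¹⁵ = t¹⁵, t¹⁶ = t¹⁶, t¹⁷ = t¹⁷, t¹⁸ = t¹⁸, t¹⁹ = t¹⁹, t²⁰ = t²⁰, t²¹ = t²¹, t²² = t²², t²³ = t²³, t²⁴ = t²⁴, t²⁵ = e.
The smallest positive k with tᵏ = e is 25, so |⟨t⟩| = 25.

Answer: 25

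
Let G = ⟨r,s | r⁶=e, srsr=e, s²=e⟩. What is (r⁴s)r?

Compute (r⁴s) · r by multiplying left to right and reducing via the relations at each step:
  (r⁴s) · r = r³s

Answer: r³s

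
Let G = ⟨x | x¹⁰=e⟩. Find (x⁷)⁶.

Compute successive powers of (x⁷), reducing at each step:
  (x⁷)²: (x⁷) · x⁷ = x⁴
  (x⁷)³: (x⁴) · x⁷ = x
  (x⁷)⁴: x · x⁷ = x⁸
  (x⁷)⁵: (x⁸) · x⁷ = x⁵
  (x⁷)⁶: (x⁵) · x⁷ = x²

Answer: x²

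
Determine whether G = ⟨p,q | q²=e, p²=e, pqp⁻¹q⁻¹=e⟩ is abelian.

Each pair of generators commutes: p·q = pq = q·p. Since the generators pairwise commute, every element of G commutes with every other, so G is abelian.

Answer: Yes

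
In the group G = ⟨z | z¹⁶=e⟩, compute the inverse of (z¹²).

The order of (z¹²) is 4 (smallest k with (z¹²)ᵏ = e), so (z¹²)⁻¹ = (z¹²)³ = z⁴.
Check: (z¹²) · (z⁴) → (z¹²) · z⁴ = e, giving e as required.

Answer: z⁴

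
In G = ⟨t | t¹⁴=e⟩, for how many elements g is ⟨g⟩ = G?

G is cyclic of order 14. An element generates G iff its order is 14, and a cyclic group of order 14 has exactly φ(14) = 6 such elements.

Answer: 6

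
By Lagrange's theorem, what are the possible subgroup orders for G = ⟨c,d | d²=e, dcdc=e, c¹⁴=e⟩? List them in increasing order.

|G| = 28 = 2² · 7. By Lagrange's theorem the order of any subgroup divides 28; the divisors of 28 are 1, 2, 4, 7, 14, 28.

Answer: 1, 2, 4, 7, 14, 28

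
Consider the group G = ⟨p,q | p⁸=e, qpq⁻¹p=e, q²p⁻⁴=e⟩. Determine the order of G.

Enumerate words in the generators, reducing via the relations: the distinct elements are
  {e, p, q, pq, p², p³, p⁴, p⁵, p⁶, p⁷, p²q, p³q, q⁻¹, pq⁻¹, p²q⁻¹, p³q⁻¹}.
No further products give new elements, so |G| = 16.

Answer: 16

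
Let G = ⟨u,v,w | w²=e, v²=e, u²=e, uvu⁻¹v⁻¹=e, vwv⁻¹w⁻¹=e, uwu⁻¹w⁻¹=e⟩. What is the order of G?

Enumerate words in the generators, reducing via the relations: the distinct elements are
  {e, u, v, w, uv, uw, vw, uvw}.
No further products give new elements, so |G| = 8.

Answer: 8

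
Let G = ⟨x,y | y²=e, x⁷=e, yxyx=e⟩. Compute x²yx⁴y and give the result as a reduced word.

Multiply left to right, reducing at each step:
  (x²) · y = x²y
  (x²y) · x⁴ = x⁵y
  (x⁵y) · y = x⁵

Answer: x⁵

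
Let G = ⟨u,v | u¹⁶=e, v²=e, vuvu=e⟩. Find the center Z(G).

An element z ∈ Z(G) iff z commutes with every generator.
For example u⁸ is central: (u⁸)·u = u⁹ = u·(u⁸); (u⁸)·v = u⁸v = v·(u⁸).
Whereas u ∉ Z(G) since u·v = uv ≠ u¹⁵v = v·u.
Checking each of the 32 elements this way gives Z(G) = {e, u⁸}, of order 2.

Answer: {e, u⁸}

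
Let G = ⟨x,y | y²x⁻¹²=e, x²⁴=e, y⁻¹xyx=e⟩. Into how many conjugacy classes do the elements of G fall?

The conjugacy classes (representative and size) are:
  [e] (size 1), [x] (size 2), [x²] (size 2), [x³] (size 2), [x⁴] (size 2), [x⁵] (size 2), [x¹⁸] (size 2), [x⁷] (size 2), [x¹⁶] (size 2), [x¹⁵] (size 2), [x¹⁴] (size 2), [x¹³] (size 2), [x¹²] (size 1), [x⁶y] (size 12), [x⁵y⁻¹] (size 12).
Class equation: 1 + 2 + 2 + 2 + 2 + 2 + 2 + 2 + 2 + 2 + 2 + 2 + 1 + 12 + 12 = 48 = |G|. So G has 15 conjugacy classes.

Answer: 15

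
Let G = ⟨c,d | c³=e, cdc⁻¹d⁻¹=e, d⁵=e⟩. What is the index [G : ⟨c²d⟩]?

First find ord(c²d) by computing successive powers:
  (c²d)¹ = c²d, (c²d)² = cd², (c²d)³ = d³, (c²d)⁴ = c²d⁴, (c²d)⁵ = c, (c²d)⁶ = d, (c²d)⁷ = c²d², (c²d)⁸ = cd³, (c²d)⁹ = d⁴, (c²d)¹⁰ = c², (c²d)¹¹ = cd, (c²d)¹² = d², (c²d)¹³ = c²d³, (c²d)¹⁴ = cd⁴, (c²d)¹⁵ = e.
So |⟨c²d⟩| = ord(c²d) = 15. With |G| = 15, by Lagrange [G : ⟨c²d⟩] = 15/15 = 1.

Answer: 1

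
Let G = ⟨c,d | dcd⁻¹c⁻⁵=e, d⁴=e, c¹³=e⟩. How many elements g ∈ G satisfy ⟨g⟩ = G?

⟨g⟩ = G would require ord(g) = |G| = 52, but the maximum element order in G is 13 < 52. So G is not cyclic and no single element generates it: the count is 0.

Answer: 0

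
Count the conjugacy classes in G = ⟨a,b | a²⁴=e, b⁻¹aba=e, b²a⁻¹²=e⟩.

The conjugacy classes (representative and size) are:
  [e] (size 1), [a] (size 2), [a²] (size 2), [a³] (size 2), [a⁴] (size 2), [a⁵] (size 2), [a¹⁸] (size 2), [a⁷] (size 2), [a¹⁶] (size 2), [a¹⁵] (size 2), [a¹⁴] (size 2), [a¹³] (size 2), [a¹²] (size 1), [a⁶b] (size 12), [a⁵b⁻¹] (size 12).
Class equation: 1 + 2 + 2 + 2 + 2 + 2 + 2 + 2 + 2 + 2 + 2 + 2 + 1 + 12 + 12 = 48 = |G|. So G has 15 conjugacy classes.

Answer: 15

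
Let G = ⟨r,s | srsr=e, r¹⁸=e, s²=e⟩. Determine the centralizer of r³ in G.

⟨r³⟩ ⊆ C_G(r³) since powers of r³ commute with r³; so |C_G(r³)| ≥ |⟨r³⟩| = 6.
By orbit–stabilizer, |C_G(r³)| = |G| / |conj. class of r³| = 36 / 2 = 18.
The 18 elements commuting with r³ are {e, r, r², r³, r⁴, r⁵, r⁶, r⁷, r⁸, r⁹, r¹⁰, r¹¹, r¹², r¹³, r¹⁴, r¹⁵, r¹⁶, r¹⁷}.

Answer: {e, r, r², r³, r⁴, r⁵, r⁶, r⁷, r⁸, r⁹, r¹⁰, r¹¹, r¹², r¹³, r¹⁴, r¹⁵, r¹⁶, r¹⁷}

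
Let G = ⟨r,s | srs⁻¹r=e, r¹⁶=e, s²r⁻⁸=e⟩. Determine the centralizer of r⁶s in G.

⟨r⁶s⟩ ⊆ C_G(r⁶s) since powers of r⁶s commute with r⁶s; so |C_G(r⁶s)| ≥ |⟨r⁶s⟩| = 4.
By orbit–stabilizer, |C_G(r⁶s)| = |G| / |conj. class of r⁶s| = 32 / 8 = 4.
The 4 elements commuting with r⁶s are {e, r⁸, r⁶s, r⁶s⁻¹}.

Answer: {e, r⁸, r⁶s, r⁶s⁻¹}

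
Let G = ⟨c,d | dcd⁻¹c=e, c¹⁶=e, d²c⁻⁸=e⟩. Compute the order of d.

Compute successive powers until reaching e:
  d¹ = d, d² = c⁸, d³ = d⁻¹, d⁴ = e.
The smallest positive k with dᵏ = e is 4.

Answer: 4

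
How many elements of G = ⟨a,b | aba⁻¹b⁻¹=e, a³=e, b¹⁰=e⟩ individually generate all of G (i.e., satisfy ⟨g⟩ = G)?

G is cyclic of order 30. An element generates G iff its order is 30, and a cyclic group of order 30 has exactly φ(30) = 8 such elements.

Answer: 8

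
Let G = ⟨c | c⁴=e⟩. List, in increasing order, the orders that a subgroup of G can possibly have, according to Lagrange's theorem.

|G| = 4 = 2². By Lagrange's theorem the order of any subgroup divides 4; the divisors of 4 are 1, 2, 4.

Answer: 1, 2, 4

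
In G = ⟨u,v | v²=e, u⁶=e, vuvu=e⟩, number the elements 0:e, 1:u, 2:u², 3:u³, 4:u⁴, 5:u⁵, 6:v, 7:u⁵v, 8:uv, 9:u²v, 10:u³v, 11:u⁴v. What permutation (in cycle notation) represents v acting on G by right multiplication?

(0 6)(1 8)(2 9)(3 10)(4 11)(5 7)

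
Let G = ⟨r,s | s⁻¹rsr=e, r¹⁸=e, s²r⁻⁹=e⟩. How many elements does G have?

Enumerate words in the generators, reducing via the relations: the distinct elements are
  {e, r, s, rs, r², r³, r⁴, r⁵, r⁶, r⁷, r⁸, r⁹, r²s, r³s, r¹², r¹³, r¹¹, r¹⁰, r¹⁴, r¹⁵, r¹⁶, r¹⁷, r⁴s, r⁵s, r⁶s, r⁷s, r⁸s, s⁻¹, rs⁻¹, r²s⁻¹, r³s⁻¹, r⁴s⁻¹, r⁵s⁻¹, r⁶s⁻¹, r⁷s⁻¹, r⁸s⁻¹}.
No further products give new elements, so |G| = 36.

Answer: 36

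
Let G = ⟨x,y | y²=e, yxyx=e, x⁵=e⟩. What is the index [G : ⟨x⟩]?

First find ord(x) by computing successive powers:
  x¹ = x, x² = x², x³ = x³, x⁴ = x⁴, x⁵ = e.
So |⟨x⟩| = ord(x) = 5. With |G| = 10, by Lagrange [G : ⟨x⟩] = 10/5 = 2.

Answer: 2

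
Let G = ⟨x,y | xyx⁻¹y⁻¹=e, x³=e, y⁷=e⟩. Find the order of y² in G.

Compute successive powers until reaching e:
  (y²)¹ = y², (y²)² = y⁴, (y²)³ = y⁶, (y²)⁴ = y, (y²)⁵ = y³, (y²)⁶ = y⁵, (y²)⁷ = e.
The smallest positive k with (y²)ᵏ = e is 7.

Answer: 7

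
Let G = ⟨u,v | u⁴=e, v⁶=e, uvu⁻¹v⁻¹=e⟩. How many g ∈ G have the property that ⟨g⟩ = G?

⟨g⟩ = G would require ord(g) = |G| = 24, but the maximum element order in G is 12 < 24. So G is not cyclic and no single element generates it: the count is 0.

Answer: 0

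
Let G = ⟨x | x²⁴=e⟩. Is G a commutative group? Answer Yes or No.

G has a single generator, so G is cyclic and hence abelian.

Answer: Yes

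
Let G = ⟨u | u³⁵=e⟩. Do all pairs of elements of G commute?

G has a single generator, so G is cyclic and hence abelian.

Answer: Yes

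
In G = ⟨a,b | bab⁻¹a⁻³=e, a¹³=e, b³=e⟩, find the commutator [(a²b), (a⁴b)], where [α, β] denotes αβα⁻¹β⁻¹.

[(a²b), (a⁴b)] = (a²b)·(a⁴b)·(a²b)⁻¹·(a⁴b)⁻¹.
  (a²b) · (a⁴b) = ab²
  (ab²) · (a⁸b²) = a⁸b
  (a⁸b) · (a³b²) = a⁴

Answer: a⁴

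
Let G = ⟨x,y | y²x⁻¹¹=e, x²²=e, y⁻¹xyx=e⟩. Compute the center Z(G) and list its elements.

An element z ∈ Z(G) iff z commutes with every generator.
For example x¹¹ is central: (x¹¹)·x = x¹² = x·(x¹¹); (x¹¹)·y = y⁻¹ = y·(x¹¹).
Whereas x ∉ Z(G) since x·y = xy ≠ x¹⁰y⁻¹ = y·x.
Checking each of the 44 elements this way gives Z(G) = {e, x¹¹}, of order 2.

Answer: {e, x¹¹}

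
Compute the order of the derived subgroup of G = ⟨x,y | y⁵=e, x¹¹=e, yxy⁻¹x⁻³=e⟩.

G' = [G, G] is generated by all commutators. The generator-pair commutators are: [x, y] = x⁹.
The subgroup they normally generate is {e, x, x², x³, x⁴, x⁵, x⁶, x⁷, x⁸, x⁹, x¹⁰}, of order 11.
Check: |G/G'| = 55/11 = 5 is the order of the abelianisation.

Answer: 11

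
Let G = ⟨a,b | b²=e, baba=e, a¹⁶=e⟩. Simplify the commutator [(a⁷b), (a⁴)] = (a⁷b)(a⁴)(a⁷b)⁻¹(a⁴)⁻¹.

[(a⁷b), (a⁴)] = (a⁷b)·(a⁴)·(a⁷b)⁻¹·(a⁴)⁻¹.
  (a⁷b) · (a⁴) = a³b
  (a³b) · (a⁷b) = a¹²
  (a¹²) · (a¹²) = a⁸

Answer: a⁸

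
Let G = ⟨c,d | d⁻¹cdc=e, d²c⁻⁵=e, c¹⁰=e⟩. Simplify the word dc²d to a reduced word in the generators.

Multiply left to right, reducing at each step:
  d · c² = c³d⁻¹
  (c³d⁻¹) · d = c³

Answer: c³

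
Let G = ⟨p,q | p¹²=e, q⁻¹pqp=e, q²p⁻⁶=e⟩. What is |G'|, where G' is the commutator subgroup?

G' = [G, G] is generated by all commutators. The generator-pair commutators are: [p, q] = p².
The subgroup they normally generate is {e, p², p⁴, p⁶, p⁸, p¹⁰}, of order 6.
Check: |G/G'| = 24/6 = 4 is the order of the abelianisation.

Answer: 6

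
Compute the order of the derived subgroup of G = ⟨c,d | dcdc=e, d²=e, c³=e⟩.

G' = [G, G] is generated by all commutators. The generator-pair commutators are: [c, d] = c².
The subgroup they normally generate is {e, c, c²}, of order 3.
Check: |G/G'| = 6/3 = 2 is the order of the abelianisation.

Answer: 3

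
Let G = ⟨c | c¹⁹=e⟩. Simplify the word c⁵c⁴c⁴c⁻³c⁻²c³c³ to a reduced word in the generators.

Multiply left to right, reducing at each step:
  (c⁵) · c⁴ = c⁹
  (c⁹) · c⁴ = c¹³
  (c¹³) · c⁻³ = c¹⁰
  (c¹⁰) · c⁻² = c⁸
  (c⁸) · c³ = c¹¹
  (c¹¹) · c³ = c¹⁴

Answer: c¹⁴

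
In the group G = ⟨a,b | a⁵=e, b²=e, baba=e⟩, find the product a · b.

Compute a · b by multiplying left to right and reducing via the relations at each step:
  a · b = ab

Answer: ab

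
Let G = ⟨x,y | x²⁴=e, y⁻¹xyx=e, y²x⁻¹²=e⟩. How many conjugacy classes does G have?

The conjugacy classes (representative and size) are:
  [e] (size 1), [x] (size 2), [x²] (size 2), [x³] (size 2), [x⁴] (size 2), [x⁵] (size 2), [x¹⁸] (size 2), [x⁷] (size 2), [x¹⁶] (size 2), [x¹⁵] (size 2), [x¹⁴] (size 2), [x¹³] (size 2), [x¹²] (size 1), [x⁶y] (size 12), [x⁵y⁻¹] (size 12).
Class equation: 1 + 2 + 2 + 2 + 2 + 2 + 2 + 2 + 2 + 2 + 2 + 2 + 1 + 12 + 12 = 48 = |G|. So G has 15 conjugacy classes.

Answer: 15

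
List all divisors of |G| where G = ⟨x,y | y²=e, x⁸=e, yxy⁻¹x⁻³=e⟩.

|G| = 16 = 2⁴. By Lagrange's theorem the order of any subgroup divides 16; the divisors of 16 are 1, 2, 4, 8, 16.

Answer: 1, 2, 4, 8, 16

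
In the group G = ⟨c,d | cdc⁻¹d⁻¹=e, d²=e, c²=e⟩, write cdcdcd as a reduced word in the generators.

Multiply left to right, reducing at each step:
  c · d = cd
  (cd) · c = d
  d · d = e
  e · c = c
  c · d = cd

Answer: cd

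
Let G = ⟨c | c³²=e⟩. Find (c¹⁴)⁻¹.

The order of (c¹⁴) is 16 (smallest k with (c¹⁴)ᵏ = e), so (c¹⁴)⁻¹ = (c¹⁴)¹⁵ = c¹⁸.
Check: (c¹⁴) · (c¹⁸) → (c¹⁴) · c¹⁸ = e, giving e as required.

Answer: c¹⁸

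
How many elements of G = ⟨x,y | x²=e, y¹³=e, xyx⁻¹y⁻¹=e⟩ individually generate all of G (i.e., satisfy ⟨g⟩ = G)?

G is cyclic of order 26. An element generates G iff its order is 26, and a cyclic group of order 26 has exactly φ(26) = 12 such elements.

Answer: 12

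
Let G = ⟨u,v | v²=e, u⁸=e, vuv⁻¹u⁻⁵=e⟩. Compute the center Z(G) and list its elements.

An element z ∈ Z(G) iff z commutes with every generator.
For example u² is central: (u²)·u = u³ = u·(u²); (u²)·v = u²v = v·(u²).
Whereas u ∉ Z(G) since u·v = uv ≠ u⁵v = v·u.
Checking each of the 16 elements this way gives Z(G) = {e, u², u⁴, u⁶}, of order 4.

Answer: {e, u², u⁴, u⁶}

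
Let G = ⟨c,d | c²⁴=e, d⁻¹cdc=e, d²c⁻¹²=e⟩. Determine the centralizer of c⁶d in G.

⟨c⁶d⟩ ⊆ C_G(c⁶d) since powers of c⁶d commute with c⁶d; so |C_G(c⁶d)| ≥ |⟨c⁶d⟩| = 4.
By orbit–stabilizer, |C_G(c⁶d)| = |G| / |conj. class of c⁶d| = 48 / 12 = 4.
The 4 elements commuting with c⁶d are {e, c¹², c⁶d, c⁶d⁻¹}.

Answer: {e, c¹², c⁶d, c⁶d⁻¹}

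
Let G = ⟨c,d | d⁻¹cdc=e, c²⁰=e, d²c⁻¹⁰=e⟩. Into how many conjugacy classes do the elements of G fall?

The conjugacy classes (representative and size) are:
  [e] (size 1), [c] (size 2), [c²] (size 2), [c³] (size 2), [c⁴] (size 2), [c⁵] (size 2), [c¹⁴] (size 2), [c⁷] (size 2), [c⁸] (size 2), [c¹¹] (size 2), [c¹⁰] (size 1), [c²d⁻¹] (size 10), [c⁹d] (size 10).
Class equation: 1 + 2 + 2 + 2 + 2 + 2 + 2 + 2 + 2 + 2 + 1 + 10 + 10 = 40 = |G|. So G has 13 conjugacy classes.

Answer: 13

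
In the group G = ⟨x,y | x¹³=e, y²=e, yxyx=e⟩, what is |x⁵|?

Compute successive powers until reaching e:
  (x⁵)¹ = x⁵, (x⁵)² = x¹⁰, (x⁵)³ = x², (x⁵)⁴ = x⁷, (x⁵)⁵ = x¹², (x⁵)⁶ = x⁴, (x⁵)⁷ = x⁹, (x⁵)⁸ = x, (x⁵)⁹ = x⁶, (x⁵)¹⁰ = x¹¹, (x⁵)¹¹ = x³, (x⁵)¹² = x⁸, (x⁵)¹³ = e.
The smallest positive k with (x⁵)ᵏ = e is 13.

Answer: 13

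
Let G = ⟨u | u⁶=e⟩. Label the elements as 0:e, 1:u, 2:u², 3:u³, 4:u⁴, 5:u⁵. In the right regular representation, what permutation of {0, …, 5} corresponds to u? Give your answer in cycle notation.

(0 1 2 3 4 5)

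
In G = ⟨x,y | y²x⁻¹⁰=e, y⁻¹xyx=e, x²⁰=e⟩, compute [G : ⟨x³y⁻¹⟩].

First find ord(x³y⁻¹) by computing successive powers:
  (x³y⁻¹)¹ = x³y⁻¹, (x³y⁻¹)² = x¹⁰, (x³y⁻¹)³ = x³y, (x³y⁻¹)⁴ = e.
So |⟨x³y⁻¹⟩| = ord(x³y⁻¹) = 4. With |G| = 40, by Lagrange [G : ⟨x³y⁻¹⟩] = 40/4 = 10.

Answer: 10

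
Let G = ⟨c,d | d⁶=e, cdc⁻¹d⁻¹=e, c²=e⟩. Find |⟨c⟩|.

|⟨c⟩| equals the order of c. Compute successive powers until reaching e:
  c¹ = c, c² = e.
The smallest positive k with cᵏ = e is 2, so |⟨c⟩| = 2.

Answer: 2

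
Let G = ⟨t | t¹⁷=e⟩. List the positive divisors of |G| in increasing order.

|G| = 17 = 17. By Lagrange's theorem the order of any subgroup divides 17; the divisors of 17 are 1, 17.

Answer: 1, 17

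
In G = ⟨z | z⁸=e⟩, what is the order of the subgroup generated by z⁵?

|⟨z⁵⟩| equals the order of z⁵. Compute successive powers until reaching e:
  (z⁵)¹ = z⁵, (z⁵)² = z², (z⁵)³ = z⁷, (z⁵)⁴ = z⁴, (z⁵)⁵ = z, (z⁵)⁶ = z⁶, (z⁵)⁷ = z³, (z⁵)⁸ = e.
The smallest positive k with (z⁵)ᵏ = e is 8, so |⟨z⁵⟩| = 8.

Answer: 8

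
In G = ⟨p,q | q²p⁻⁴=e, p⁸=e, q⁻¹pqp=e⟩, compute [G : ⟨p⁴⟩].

First find ord(p⁴) by computing successive powers:
  (p⁴)¹ = p⁴, (p⁴)² = e.
So |⟨p⁴⟩| = ord(p⁴) = 2. With |G| = 16, by Lagrange [G : ⟨p⁴⟩] = 16/2 = 8.

Answer: 8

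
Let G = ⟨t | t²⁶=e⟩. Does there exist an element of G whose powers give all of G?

|G| = 26. The element t has order 26 (its powers give 26 distinct elements), so ⟨t⟩ = G and G is cyclic.

Answer: Yes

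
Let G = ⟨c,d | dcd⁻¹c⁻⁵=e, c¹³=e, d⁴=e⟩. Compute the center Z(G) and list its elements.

An element z ∈ Z(G) iff z commutes with every generator.
For example e is central: e·c = c = c·e; e·d = d = d·e.
Whereas c ∉ Z(G) since c·d = cd ≠ c⁵d = d·c.
Checking each of the 52 elements this way gives Z(G) = {e}, of order 1.

Answer: {e}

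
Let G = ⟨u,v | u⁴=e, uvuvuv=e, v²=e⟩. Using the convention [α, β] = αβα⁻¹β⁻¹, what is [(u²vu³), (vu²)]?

[(u²vu³), (vu²)] = (u²vu³)·(vu²)·(u²vu³)⁻¹·(vu²)⁻¹.
  (u²vu³) · (vu²) = u³vu³
  (u³vu³) · (uvu²) = u
  u · (u²v) = u³v

Answer: u³v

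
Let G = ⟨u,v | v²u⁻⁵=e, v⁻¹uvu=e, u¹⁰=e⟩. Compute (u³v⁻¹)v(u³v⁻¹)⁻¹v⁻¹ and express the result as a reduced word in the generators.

[(u³v⁻¹), v] = (u³v⁻¹)·v·(u³v⁻¹)⁻¹·v⁻¹.
  (u³v⁻¹) · v = u³
  (u³) · (u³v) = uv⁻¹
  (uv⁻¹) · (v⁻¹) = u⁶

Answer: u⁶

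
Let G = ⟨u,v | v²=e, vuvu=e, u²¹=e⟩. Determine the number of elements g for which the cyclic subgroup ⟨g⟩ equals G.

⟨g⟩ = G would require ord(g) = |G| = 42, but the maximum element order in G is 21 < 42. So G is not cyclic and no single element generates it: the count is 0.

Answer: 0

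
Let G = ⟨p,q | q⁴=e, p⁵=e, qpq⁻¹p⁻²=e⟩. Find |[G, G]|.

G' = [G, G] is generated by all commutators. The generator-pair commutators are: [p, q] = p⁴.
The subgroup they normally generate is {e, p, p², p³, p⁴}, of order 5.
Check: |G/G'| = 20/5 = 4 is the order of the abelianisation.

Answer: 5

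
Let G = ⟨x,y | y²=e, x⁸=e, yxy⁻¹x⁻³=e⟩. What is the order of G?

Enumerate words in the generators, reducing via the relations: the distinct elements are
  {e, x, y, xy, x², x³, x⁴, x⁵, x⁶, x⁷, x²y, x³y, x⁴y, x⁵y, x⁶y, x⁷y}.
No further products give new elements, so |G| = 16.

Answer: 16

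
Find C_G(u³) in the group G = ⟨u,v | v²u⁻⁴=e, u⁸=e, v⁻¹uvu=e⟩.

⟨u³⟩ ⊆ C_G(u³) since powers of u³ commute with u³; so |C_G(u³)| ≥ |⟨u³⟩| = 8.
By orbit–stabilizer, |C_G(u³)| = |G| / |conj. class of u³| = 16 / 2 = 8.
The 8 elements commuting with u³ are {e, u, u², u³, u⁴, u⁵, u⁶, u⁷}.

Answer: {e, u, u², u³, u⁴, u⁵, u⁶, u⁷}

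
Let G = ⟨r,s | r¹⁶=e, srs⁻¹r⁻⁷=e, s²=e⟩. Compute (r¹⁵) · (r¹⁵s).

Compute (r¹⁵) · (r¹⁵s) by multiplying left to right and reducing via the relations at each step:
  (r¹⁵) · r¹⁵ = r¹⁴
  (r¹⁴) · s = r¹⁴s

Answer: r¹⁴s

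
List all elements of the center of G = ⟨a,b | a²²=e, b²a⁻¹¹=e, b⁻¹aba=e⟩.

An element z ∈ Z(G) iff z commutes with every generator.
For example a¹¹ is central: (a¹¹)·a = a¹² = a·(a¹¹); (a¹¹)·b = b⁻¹ = b·(a¹¹).
Whereas a ∉ Z(G) since a·b = ab ≠ a¹⁰b⁻¹ = b·a.
Checking each of the 44 elements this way gives Z(G) = {e, a¹¹}, of order 2.

Answer: {e, a¹¹}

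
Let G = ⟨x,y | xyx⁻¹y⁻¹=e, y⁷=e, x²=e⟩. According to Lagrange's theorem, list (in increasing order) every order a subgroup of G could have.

|G| = 14 = 2 · 7. By Lagrange's theorem the order of any subgroup divides 14; the divisors of 14 are 1, 2, 7, 14.

Answer: 1, 2, 7, 14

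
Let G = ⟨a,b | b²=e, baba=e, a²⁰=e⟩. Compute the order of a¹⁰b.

Compute successive powers until reaching e:
  (a¹⁰b)¹ = a¹⁰b, (a¹⁰b)² = e.
The smallest positive k with (a¹⁰b)ᵏ = e is 2.

Answer: 2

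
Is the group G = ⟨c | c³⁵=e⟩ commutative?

G has a single generator, so G is cyclic and hence abelian.

Answer: Yes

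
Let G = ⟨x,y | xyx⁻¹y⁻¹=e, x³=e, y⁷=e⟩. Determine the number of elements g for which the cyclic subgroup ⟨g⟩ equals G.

G is cyclic of order 21. An element generates G iff its order is 21, and a cyclic group of order 21 has exactly φ(21) = 12 such elements.

Answer: 12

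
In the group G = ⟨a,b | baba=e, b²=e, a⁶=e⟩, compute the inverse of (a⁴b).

The order of (a⁴b) is 2 (smallest k with (a⁴b)ᵏ = e), so (a⁴b)⁻¹ = (a⁴b)¹ = a⁴b.
Check: (a⁴b) · (a⁴b) → (a⁴b) · a⁴ = b;   b · b = e, giving e as required.

Answer: a⁴b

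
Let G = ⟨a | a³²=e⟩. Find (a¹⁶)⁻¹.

The order of (a¹⁶) is 2 (smallest k with (a¹⁶)ᵏ = e), so (a¹⁶)⁻¹ = (a¹⁶)¹ = a¹⁶.
Check: (a¹⁶) · (a¹⁶) → (a¹⁶) · a¹⁶ = e, giving e as required.

Answer: a¹⁶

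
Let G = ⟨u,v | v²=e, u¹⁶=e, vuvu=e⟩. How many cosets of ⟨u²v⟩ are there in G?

First find ord(u²v) by computing successive powers:
  (u²v)¹ = u²v, (u²v)² = e.
So |⟨u²v⟩| = ord(u²v) = 2. With |G| = 32, by Lagrange [G : ⟨u²v⟩] = 32/2 = 16.

Answer: 16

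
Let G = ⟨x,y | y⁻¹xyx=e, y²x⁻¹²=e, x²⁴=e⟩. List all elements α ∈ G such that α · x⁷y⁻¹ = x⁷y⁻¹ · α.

⟨x⁷y⁻¹⟩ ⊆ C_G(x⁷y⁻¹) since powers of x⁷y⁻¹ commute with x⁷y⁻¹; so |C_G(x⁷y⁻¹)| ≥ |⟨x⁷y⁻¹⟩| = 4.
By orbit–stabilizer, |C_G(x⁷y⁻¹)| = |G| / |conj. class of x⁷y⁻¹| = 48 / 12 = 4.
The 4 elements commuting with x⁷y⁻¹ are {e, x¹², x⁷y, x⁷y⁻¹}.

Answer: {e, x¹², x⁷y, x⁷y⁻¹}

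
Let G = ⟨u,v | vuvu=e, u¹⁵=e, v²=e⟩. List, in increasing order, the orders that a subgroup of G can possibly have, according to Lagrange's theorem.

|G| = 30 = 2 · 3 · 5. By Lagrange's theorem the order of any subgroup divides 30; the divisors of 30 are 1, 2, 3, 5, 6, 10, 15, 30.

Answer: 1, 2, 3, 5, 6, 10, 15, 30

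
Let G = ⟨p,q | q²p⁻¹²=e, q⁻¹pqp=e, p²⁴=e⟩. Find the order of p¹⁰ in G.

Compute successive powers until reaching e:
  (p¹⁰)¹ = p¹⁰, (p¹⁰)² = p²⁰, (p¹⁰)³ = p⁶, (p¹⁰)⁴ = p¹⁶, (p¹⁰)⁵ = p², (p¹⁰)⁶ = p¹², (p¹⁰)⁷ = p²², (p¹⁰)⁸ = p⁸, (p¹⁰)⁹ = p¹⁸, (p¹⁰)¹⁰ = p⁴, (p¹⁰)¹¹ = p¹⁴, (p¹⁰)¹² = e.
The smallest positive k with (p¹⁰)ᵏ = e is 12.

Answer: 12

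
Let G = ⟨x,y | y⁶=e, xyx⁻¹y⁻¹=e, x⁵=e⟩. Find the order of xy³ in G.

Compute successive powers until reaching e:
  (xy³)¹ = xy³, (xy³)² = x², (xy³)³ = x³y³, (xy³)⁴ = x⁴, (xy³)⁵ = y³, (xy³)⁶ = x, (xy³)⁷ = x²y³, (xy³)⁸ = x³, (xy³)⁹ = x⁴y³, (xy³)¹⁰ = e.
The smallest positive k with (xy³)ᵏ = e is 10.

Answer: 10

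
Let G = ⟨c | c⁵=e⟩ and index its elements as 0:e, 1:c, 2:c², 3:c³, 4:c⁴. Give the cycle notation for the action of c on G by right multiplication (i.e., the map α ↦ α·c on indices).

(0 1 2 3 4)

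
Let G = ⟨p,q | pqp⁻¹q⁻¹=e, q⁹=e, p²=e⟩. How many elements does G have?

Enumerate words in the generators, reducing via the relations: the distinct elements are
  {e, p, q, pq, q², q³, q⁴, q⁵, q⁶, q⁷, q⁸, pq², pq³, pq⁴, pq⁵, pq⁶, pq⁷, pq⁸}.
No further products give new elements, so |G| = 18.

Answer: 18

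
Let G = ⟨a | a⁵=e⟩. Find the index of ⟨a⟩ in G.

First find ord(a) by computing successive powers:
  a¹ = a, a² = a², a³ = a³, a⁴ = a⁴, a⁵ = e.
So |⟨a⟩| = ord(a) = 5. With |G| = 5, by Lagrange [G : ⟨a⟩] = 5/5 = 1.

Answer: 1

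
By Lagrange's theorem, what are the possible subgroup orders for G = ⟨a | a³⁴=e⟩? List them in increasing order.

|G| = 34 = 2 · 17. By Lagrange's theorem the order of any subgroup divides 34; the divisors of 34 are 1, 2, 17, 34.

Answer: 1, 2, 17, 34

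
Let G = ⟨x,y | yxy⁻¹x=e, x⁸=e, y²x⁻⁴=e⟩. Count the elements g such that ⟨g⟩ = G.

⟨g⟩ = G would require ord(g) = |G| = 16, but the maximum element order in G is 8 < 16. So G is not cyclic and no single element generates it: the count is 0.

Answer: 0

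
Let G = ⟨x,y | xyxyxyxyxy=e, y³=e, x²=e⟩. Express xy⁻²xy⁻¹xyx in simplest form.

Multiply left to right, reducing at each step:
  x · y⁻² = xy
  (xy) · x = xyx
  (xyx) · y⁻¹ = xyxy²
  (xyxy²) · x = xyxy²x
  (xyxy²x) · y = xyxy²xy
  (xyxy²xy) · x = xyxy²xyx

Answer: xyxy²xyx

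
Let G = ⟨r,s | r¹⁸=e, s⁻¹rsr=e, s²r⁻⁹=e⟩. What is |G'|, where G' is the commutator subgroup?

G' = [G, G] is generated by all commutators. The generator-pair commutators are: [r, s] = r².
The subgroup they normally generate is {e, r², r⁴, r⁶, r⁸, r¹⁰, r¹², r¹⁴, r¹⁶}, of order 9.
Check: |G/G'| = 36/9 = 4 is the order of the abelianisation.

Answer: 9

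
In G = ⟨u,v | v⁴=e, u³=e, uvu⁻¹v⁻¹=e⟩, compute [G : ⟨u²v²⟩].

First find ord(u²v²) by computing successive powers:
  (u²v²)¹ = u²v², (u²v²)² = u, (u²v²)³ = v², (u²v²)⁴ = u², (u²v²)⁵ = uv², (u²v²)⁶ = e.
So |⟨u²v²⟩| = ord(u²v²) = 6. With |G| = 12, by Lagrange [G : ⟨u²v²⟩] = 12/6 = 2.

Answer: 2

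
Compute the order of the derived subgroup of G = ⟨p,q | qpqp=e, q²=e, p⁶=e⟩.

G' = [G, G] is generated by all commutators. The generator-pair commutators are: [p, q] = p².
The subgroup they normally generate is {e, p², p⁴}, of order 3.
Check: |G/G'| = 12/3 = 4 is the order of the abelianisation.

Answer: 3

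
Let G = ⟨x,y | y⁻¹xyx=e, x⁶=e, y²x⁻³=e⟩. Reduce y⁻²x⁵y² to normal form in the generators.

Multiply left to right, reducing at each step:
  (x³) · x⁵ = x²
  (x²) · y² = x⁵

Answer: x⁵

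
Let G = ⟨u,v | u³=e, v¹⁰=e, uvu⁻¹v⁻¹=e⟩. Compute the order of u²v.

Compute successive powers until reaching e:
  (u²v)¹ = u²v, (u²v)² = uv², (u²v)³ = v³, (u²v)⁴ = u²v⁴, (u²v)⁵ = uv⁵, (u²v)⁶ = v⁶, (u²v)⁷ = u²v⁷, (u²v)⁸ = uv⁸, (u²v)⁹ = v⁹, (u²v)¹⁰ = u², (u²v)¹¹ = uv, (u²v)¹² = v², (u²v)¹³ = u²v³, (u²v)¹⁴ = uv⁴, (u²v)¹⁵ = v⁵, (u²v)¹⁶ = u²v⁶, (u²v)¹⁷ = uv⁷, (u²v)¹⁸ = v⁸, (u²v)¹⁹ = u²v⁹, (u²v)²⁰ = u, (u²v)²¹ = v, (u²v)²² = u²v², (u²v)²³ = uv³, (u²v)²⁴ = v⁴, (u²v)²⁵ = u²v⁵, (u²v)²⁶ = uv⁶, (u²v)²⁷ = v⁷, (u²v)²⁸ = u²v⁸, (u²v)²⁹ = uv⁹, (u²v)³⁰ = e.
The smallest positive k with (u²v)ᵏ = e is 30.

Answer: 30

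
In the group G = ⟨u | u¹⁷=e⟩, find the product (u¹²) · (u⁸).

Compute (u¹²) · (u⁸) by multiplying left to right and reducing via the relations at each step:
  (u¹²) · u⁸ = u³

Answer: u³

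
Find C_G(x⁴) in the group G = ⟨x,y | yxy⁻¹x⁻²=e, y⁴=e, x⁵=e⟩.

⟨x⁴⟩ ⊆ C_G(x⁴) since powers of x⁴ commute with x⁴; so |C_G(x⁴)| ≥ |⟨x⁴⟩| = 5.
By orbit–stabilizer, |C_G(x⁴)| = |G| / |conj. class of x⁴| = 20 / 4 = 5.
The 5 elements commuting with x⁴ are {e, x, x², x³, x⁴}.

Answer: {e, x, x², x³, x⁴}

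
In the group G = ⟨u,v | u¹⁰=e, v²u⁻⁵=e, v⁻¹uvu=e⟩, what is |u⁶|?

Compute successive powers until reaching e:
  (u⁶)¹ = u⁶, (u⁶)² = u², (u⁶)³ = u⁸, (u⁶)⁴ = u⁴, (u⁶)⁵ = e.
The smallest positive k with (u⁶)ᵏ = e is 5.

Answer: 5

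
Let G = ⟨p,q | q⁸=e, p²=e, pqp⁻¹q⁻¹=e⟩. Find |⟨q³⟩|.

|⟨q³⟩| equals the order of q³. Compute successive powers until reaching e:
  (q³)¹ = q³, (q³)² = q⁶, (q³)³ = q, (q³)⁴ = q⁴, (q³)⁵ = q⁷, (q³)⁶ = q², (q³)⁷ = q⁵, (q³)⁸ = e.
The smallest positive k with (q³)ᵏ = e is 8, so |⟨q³⟩| = 8.

Answer: 8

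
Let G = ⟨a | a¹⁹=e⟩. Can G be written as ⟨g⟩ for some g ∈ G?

|G| = 19. The element a has order 19 (its powers give 19 distinct elements), so ⟨a⟩ = G and G is cyclic.

Answer: Yes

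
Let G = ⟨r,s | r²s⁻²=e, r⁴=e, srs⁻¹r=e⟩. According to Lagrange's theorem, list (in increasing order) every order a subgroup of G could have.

|G| = 8 = 2³. By Lagrange's theorem the order of any subgroup divides 8; the divisors of 8 are 1, 2, 4, 8.

Answer: 1, 2, 4, 8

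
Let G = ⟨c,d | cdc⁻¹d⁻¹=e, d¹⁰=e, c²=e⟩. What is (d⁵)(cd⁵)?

Compute (d⁵) · (cd⁵) by multiplying left to right and reducing via the relations at each step:
  (d⁵) · c = cd⁵
  (cd⁵) · d⁵ = c

Answer: c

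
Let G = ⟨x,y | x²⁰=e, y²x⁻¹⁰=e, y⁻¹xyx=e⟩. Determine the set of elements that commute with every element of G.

An element z ∈ Z(G) iff z commutes with every generator.
For example x¹⁰ is central: (x¹⁰)·x = x¹¹ = x·(x¹⁰); (x¹⁰)·y = y⁻¹ = y·(x¹⁰).
Whereas x ∉ Z(G) since x·y = xy ≠ x⁹y⁻¹ = y·x.
Checking each of the 40 elements this way gives Z(G) = {e, x¹⁰}, of order 2.

Answer: {e, x¹⁰}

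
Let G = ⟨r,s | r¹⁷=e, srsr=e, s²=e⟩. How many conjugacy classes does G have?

The conjugacy classes (representative and size) are:
  [e] (size 1), [r¹⁶] (size 2), [r²] (size 2), [r³] (size 2), [r¹³] (size 2), [r¹²] (size 2), [r⁶] (size 2), [r¹⁰] (size 2), [r⁹] (size 2), [r⁷s] (size 17).
Class equation: 1 + 2 + 2 + 2 + 2 + 2 + 2 + 2 + 2 + 17 = 34 = |G|. So G has 10 conjugacy classes.

Answer: 10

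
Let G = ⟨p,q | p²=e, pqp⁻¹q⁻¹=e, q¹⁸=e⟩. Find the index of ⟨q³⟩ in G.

First find ord(q³) by computing successive powers:
  (q³)¹ = q³, (q³)² = q⁶, (q³)³ = q⁹, (q³)⁴ = q¹², (q³)⁵ = q¹⁵, (q³)⁶ = e.
So |⟨q³⟩| = ord(q³) = 6. With |G| = 36, by Lagrange [G : ⟨q³⟩] = 36/6 = 6.

Answer: 6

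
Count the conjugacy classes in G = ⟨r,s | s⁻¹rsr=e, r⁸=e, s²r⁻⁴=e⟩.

The conjugacy classes (representative and size) are:
  [e] (size 1), [r⁷] (size 2), [r⁶] (size 2), [r³] (size 2), [r⁴] (size 1), [r²s⁻¹] (size 4), [r³s⁻¹] (size 4).
Class equation: 1 + 2 + 2 + 2 + 1 + 4 + 4 = 16 = |G|. So G has 7 conjugacy classes.

Answer: 7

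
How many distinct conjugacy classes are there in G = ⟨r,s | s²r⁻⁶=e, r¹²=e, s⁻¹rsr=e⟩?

The conjugacy classes (representative and size) are:
  [e] (size 1), [r¹¹] (size 2), [r²] (size 2), [r⁹] (size 2), [r⁴] (size 2), [r⁵] (size 2), [r⁶] (size 1), [r²s] (size 6), [rs] (size 6).
Class equation: 1 + 2 + 2 + 2 + 2 + 2 + 1 + 6 + 6 = 24 = |G|. So G has 9 conjugacy classes.

Answer: 9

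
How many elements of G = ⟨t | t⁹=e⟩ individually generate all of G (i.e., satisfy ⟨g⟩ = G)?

G is cyclic of order 9. An element generates G iff its order is 9, and a cyclic group of order 9 has exactly φ(9) = 6 such elements.

Answer: 6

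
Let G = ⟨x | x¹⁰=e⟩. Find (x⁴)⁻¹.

The order of (x⁴) is 5 (smallest k with (x⁴)ᵏ = e), so (x⁴)⁻¹ = (x⁴)⁴ = x⁶.
Check: (x⁴) · (x⁶) → (x⁴) · x⁶ = e, giving e as required.

Answer: x⁶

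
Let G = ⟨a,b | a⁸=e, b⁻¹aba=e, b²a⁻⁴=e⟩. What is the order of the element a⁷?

Compute successive powers until reaching e:
  (a⁷)¹ = a⁷, (a⁷)² = a⁶, (a⁷)³ = a⁵, (a⁷)⁴ = a⁴, (a⁷)⁵ = a³, (a⁷)⁶ = a², (a⁷)⁷ = a, (a⁷)⁸ = e.
The smallest positive k with (a⁷)ᵏ = e is 8.

Answer: 8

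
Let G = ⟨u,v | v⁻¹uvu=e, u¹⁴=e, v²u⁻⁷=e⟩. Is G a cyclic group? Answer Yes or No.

Every cyclic group is abelian. But u·v = uv while v·u = u⁶v⁻¹, so u·v ≠ v·u and G is not abelian. Hence G is not cyclic.

Answer: No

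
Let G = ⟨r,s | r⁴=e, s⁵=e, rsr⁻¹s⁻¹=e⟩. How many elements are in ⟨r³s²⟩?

|⟨r³s²⟩| equals the order of r³s². Compute successive powers until reaching e:
  (r³s²)¹ = r³s², (r³s²)² = r²s⁴, (r³s²)³ = rs, (r³s²)⁴ = s³, (r³s²)⁵ = r³, (r³s²)⁶ = r²s², (r³s²)⁷ = rs⁴, (r³s²)⁸ = s, (r³s²)⁹ = r³s³, (r³s²)¹⁰ = r², (r³s²)¹¹ = rs², (r³s²)¹² = s⁴, (r³s²)¹³ = r³s, (r³s²)¹⁴ = r²s³, (r³s²)¹⁵ = r, (r³s²)¹⁶ = s², (r³s²)¹⁷ = r³s⁴, (r³s²)¹⁸ = r²s, (r³s²)¹⁹ = rs³, (r³s²)²⁰ = e.
The smallest positive k with (r³s²)ᵏ = e is 20, so |⟨r³s²⟩| = 20.

Answer: 20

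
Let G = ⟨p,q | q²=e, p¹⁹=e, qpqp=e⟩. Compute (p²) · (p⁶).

Compute (p²) · (p⁶) by multiplying left to right and reducing via the relations at each step:
  (p²) · p⁶ = p⁸

Answer: p⁸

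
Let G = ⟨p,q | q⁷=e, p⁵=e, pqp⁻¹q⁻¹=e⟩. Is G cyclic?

|G| = 35. The element pq has order 35 (its powers give 35 distinct elements), so ⟨pq⟩ = G and G is cyclic.

Answer: Yes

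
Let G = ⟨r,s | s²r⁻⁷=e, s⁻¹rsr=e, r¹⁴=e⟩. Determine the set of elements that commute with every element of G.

An element z ∈ Z(G) iff z commutes with every generator.
For example r⁷ is central: (r⁷)·r = r⁸ = r·(r⁷); (r⁷)·s = s⁻¹ = s·(r⁷).
Whereas r ∉ Z(G) since r·s = rs ≠ r⁶s⁻¹ = s·r.
Checking each of the 28 elements this way gives Z(G) = {e, r⁷}, of order 2.

Answer: {e, r⁷}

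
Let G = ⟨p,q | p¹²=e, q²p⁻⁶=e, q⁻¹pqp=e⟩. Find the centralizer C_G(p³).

⟨p³⟩ ⊆ C_G(p³) since powers of p³ commute with p³; so |C_G(p³)| ≥ |⟨p³⟩| = 4.
By orbit–stabilizer, |C_G(p³)| = |G| / |conj. class of p³| = 24 / 2 = 12.
The 12 elements commuting with p³ are {e, p, p², p³, p⁴, p⁵, p⁶, p⁷, p⁸, p⁹, p¹⁰, p¹¹}.

Answer: {e, p, p², p³, p⁴, p⁵, p⁶, p⁷, p⁸, p⁹, p¹⁰, p¹¹}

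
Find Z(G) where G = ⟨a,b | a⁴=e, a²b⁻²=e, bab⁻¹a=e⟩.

An element z ∈ Z(G) iff z commutes with every generator.
For example a² is central: (a²)·a = a³ = a·(a²); (a²)·b = b⁻¹ = b·(a²).
Whereas a ∉ Z(G) since a·b = ab ≠ ab⁻¹ = b·a.
Checking each of the 8 elements this way gives Z(G) = {e, a²}, of order 2.

Answer: {e, a²}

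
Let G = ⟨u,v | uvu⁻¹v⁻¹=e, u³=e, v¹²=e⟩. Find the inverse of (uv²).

The order of (uv²) is 6 (smallest k with (uv²)ᵏ = e), so (uv²)⁻¹ = (uv²)⁵ = u²v¹⁰.
Check: (uv²) · (u²v¹⁰) → (uv²) · u² = v²;   (v²) · v¹⁰ = e, giving e as required.

Answer: u²v¹⁰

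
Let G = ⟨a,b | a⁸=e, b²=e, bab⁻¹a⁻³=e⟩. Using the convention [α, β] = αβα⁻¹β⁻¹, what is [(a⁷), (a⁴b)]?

[(a⁷), (a⁴b)] = (a⁷)·(a⁴b)·(a⁷)⁻¹·(a⁴b)⁻¹.
  (a⁷) · (a⁴b) = a³b
  (a³b) · a = a⁶b
  (a⁶b) · (a⁴b) = a²

Answer: a²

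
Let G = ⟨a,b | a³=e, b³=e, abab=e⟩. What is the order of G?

Enumerate words in the generators, reducing via the relations: the distinct elements are
  {a, b, e, ab, a², b², ab², a²b, ba², b²a, ab²a, a²b²}.
No further products give new elements, so |G| = 12.

Answer: 12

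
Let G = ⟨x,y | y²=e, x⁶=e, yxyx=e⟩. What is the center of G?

An element z ∈ Z(G) iff z commutes with every generator.
For example x³ is central: (x³)·x = x⁴ = x·(x³); (x³)·y = x³y = y·(x³).
Whereas x ∉ Z(G) since x·y = xy ≠ x⁵y = y·x.
Checking each of the 12 elements this way gives Z(G) = {e, x³}, of order 2.

Answer: {e, x³}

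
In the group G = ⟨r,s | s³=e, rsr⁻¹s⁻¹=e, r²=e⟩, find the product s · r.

Compute s · r by multiplying left to right and reducing via the relations at each step:
  s · r = rs

Answer: rs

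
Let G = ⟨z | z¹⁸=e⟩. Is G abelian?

G has a single generator, so G is cyclic and hence abelian.

Answer: Yes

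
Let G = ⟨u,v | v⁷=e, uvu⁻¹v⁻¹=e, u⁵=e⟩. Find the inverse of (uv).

The order of (uv) is 35 (smallest k with (uv)ᵏ = e), so (uv)⁻¹ = (uv)³⁴ = u⁴v⁶.
Check: (uv) · (u⁴v⁶) → (uv) · u⁴ = v;   v · v⁶ = e, giving e as required.

Answer: u⁴v⁶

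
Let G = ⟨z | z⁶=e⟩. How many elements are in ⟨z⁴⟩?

|⟨z⁴⟩| equals the order of z⁴. Compute successive powers until reaching e:
  (z⁴)¹ = z⁴, (z⁴)² = z², (z⁴)³ = e.
The smallest positive k with (z⁴)ᵏ = e is 3, so |⟨z⁴⟩| = 3.

Answer: 3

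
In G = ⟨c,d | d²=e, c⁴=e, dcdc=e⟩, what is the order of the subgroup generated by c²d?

|⟨c²d⟩| equals the order of c²d. Compute successive powers until reaching e:
  (c²d)¹ = c²d, (c²d)² = e.
The smallest positive k with (c²d)ᵏ = e is 2, so |⟨c²d⟩| = 2.

Answer: 2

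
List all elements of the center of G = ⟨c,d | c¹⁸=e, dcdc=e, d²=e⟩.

An element z ∈ Z(G) iff z commutes with every generator.
For example c⁹ is central: (c⁹)·c = c¹⁰ = c·(c⁹); (c⁹)·d = c⁹d = d·(c⁹).
Whereas c ∉ Z(G) since c·d = cd ≠ c¹⁷d = d·c.
Checking each of the 36 elements this way gives Z(G) = {e, c⁹}, of order 2.

Answer: {e, c⁹}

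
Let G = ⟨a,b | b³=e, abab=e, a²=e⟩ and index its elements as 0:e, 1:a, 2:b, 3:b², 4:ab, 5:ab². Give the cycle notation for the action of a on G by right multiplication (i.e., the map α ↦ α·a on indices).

(0 1)(2 5)(3 4)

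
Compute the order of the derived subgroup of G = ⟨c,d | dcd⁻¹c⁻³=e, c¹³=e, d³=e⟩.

G' = [G, G] is generated by all commutators. The generator-pair commutators are: [c, d] = c¹¹.
The subgroup they normally generate is {e, c, c², c³, c⁴, c⁵, c⁶, c⁷, c⁸, c⁹, c¹⁰, c¹¹, c¹²}, of order 13.
Check: |G/G'| = 39/13 = 3 is the order of the abelianisation.

Answer: 13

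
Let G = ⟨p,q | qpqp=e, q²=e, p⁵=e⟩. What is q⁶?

Compute successive powers of q, reducing at each step:
  q²: q · q = e
  q³: e · q = q
  q⁴: q · q = e
  q⁵: e · q = q
  q⁶: q · q = e

Answer: e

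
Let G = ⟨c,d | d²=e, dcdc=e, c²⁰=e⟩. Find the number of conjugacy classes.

The conjugacy classes (representative and size) are:
  [e] (size 1), [c] (size 2), [c¹⁸] (size 2), [c³] (size 2), [c⁴] (size 2), [c¹⁵] (size 2), [c¹⁴] (size 2), [c⁷] (size 2), [c¹²] (size 2), [c¹¹] (size 2), [c¹⁰] (size 1), [c¹⁸d] (size 10), [c⁵d] (size 10).
Class equation: 1 + 2 + 2 + 2 + 2 + 2 + 2 + 2 + 2 + 2 + 1 + 10 + 10 = 40 = |G|. So G has 13 conjugacy classes.

Answer: 13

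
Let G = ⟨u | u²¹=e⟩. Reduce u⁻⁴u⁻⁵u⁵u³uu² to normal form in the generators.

Multiply left to right, reducing at each step:
  (u¹⁷) · u⁻⁵ = u¹²
  (u¹²) · u⁵ = u¹⁷
  (u¹⁷) · u³ = u²⁰
  (u²⁰) · u = e
  e · u² = u²

Answer: u²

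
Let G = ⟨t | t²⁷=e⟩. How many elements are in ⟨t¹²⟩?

|⟨t¹²⟩| equals the order of t¹². Compute successive powers until reaching e:
  (t¹²)¹ = t¹², (t¹²)² = t²⁴, (t¹²)³ = t⁹, (t¹²)⁴ = t²¹, (t¹²)⁵ = t⁶, (t¹²)⁶ = t¹⁸, (t¹²)⁷ = t³, (t¹²)⁸ = t¹⁵, (t¹²)⁹ = e.
The smallest positive k with (t¹²)ᵏ = e is 9, so |⟨t¹²⟩| = 9.

Answer: 9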